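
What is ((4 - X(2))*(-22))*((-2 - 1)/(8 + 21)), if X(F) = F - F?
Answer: 264/29 ≈ 9.1035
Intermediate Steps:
X(F) = 0
((4 - X(2))*(-22))*((-2 - 1)/(8 + 21)) = ((4 - 1*0)*(-22))*((-2 - 1)/(8 + 21)) = ((4 + 0)*(-22))*(-3/29) = (4*(-22))*(-3*1/29) = -88*(-3/29) = 264/29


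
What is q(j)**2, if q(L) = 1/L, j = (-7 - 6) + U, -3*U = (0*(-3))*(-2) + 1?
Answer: 9/1600 ≈ 0.0056250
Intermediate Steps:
U = -1/3 (U = -((0*(-3))*(-2) + 1)/3 = -(0*(-2) + 1)/3 = -(0 + 1)/3 = -1/3*1 = -1/3 ≈ -0.33333)
j = -40/3 (j = (-7 - 6) - 1/3 = -13 - 1/3 = -40/3 ≈ -13.333)
q(j)**2 = (1/(-40/3))**2 = (-3/40)**2 = 9/1600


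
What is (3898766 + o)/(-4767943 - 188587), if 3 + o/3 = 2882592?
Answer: -12546533/4956530 ≈ -2.5313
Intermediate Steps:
o = 8647767 (o = -9 + 3*2882592 = -9 + 8647776 = 8647767)
(3898766 + o)/(-4767943 - 188587) = (3898766 + 8647767)/(-4767943 - 188587) = 12546533/(-4956530) = 12546533*(-1/4956530) = -12546533/4956530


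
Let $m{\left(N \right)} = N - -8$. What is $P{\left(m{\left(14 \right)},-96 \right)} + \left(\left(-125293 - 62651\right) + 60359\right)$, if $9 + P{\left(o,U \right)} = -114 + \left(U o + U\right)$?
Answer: $-129916$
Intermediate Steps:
$m{\left(N \right)} = 8 + N$ ($m{\left(N \right)} = N + 8 = 8 + N$)
$P{\left(o,U \right)} = -123 + U + U o$ ($P{\left(o,U \right)} = -9 - \left(114 - U - U o\right) = -9 + \left(-114 + U + U o\right) = -123 + U + U o$)
$P{\left(m{\left(14 \right)},-96 \right)} + \left(\left(-125293 - 62651\right) + 60359\right) = \left(-123 - 96 - 96 \left(8 + 14\right)\right) + \left(\left(-125293 - 62651\right) + 60359\right) = \left(-123 - 96 - 2112\right) + \left(-187944 + 60359\right) = \left(-123 - 96 - 2112\right) - 127585 = -2331 - 127585 = -129916$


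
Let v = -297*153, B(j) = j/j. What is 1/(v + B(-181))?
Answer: -1/45440 ≈ -2.2007e-5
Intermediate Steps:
B(j) = 1
v = -45441
1/(v + B(-181)) = 1/(-45441 + 1) = 1/(-45440) = -1/45440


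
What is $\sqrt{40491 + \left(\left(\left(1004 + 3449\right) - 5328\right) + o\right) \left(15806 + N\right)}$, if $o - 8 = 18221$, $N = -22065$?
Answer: $i \sqrt{108578195} \approx 10420.0 i$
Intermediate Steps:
$o = 18229$ ($o = 8 + 18221 = 18229$)
$\sqrt{40491 + \left(\left(\left(1004 + 3449\right) - 5328\right) + o\right) \left(15806 + N\right)} = \sqrt{40491 + \left(\left(\left(1004 + 3449\right) - 5328\right) + 18229\right) \left(15806 - 22065\right)} = \sqrt{40491 + \left(\left(4453 - 5328\right) + 18229\right) \left(-6259\right)} = \sqrt{40491 + \left(-875 + 18229\right) \left(-6259\right)} = \sqrt{40491 + 17354 \left(-6259\right)} = \sqrt{40491 - 108618686} = \sqrt{-108578195} = i \sqrt{108578195}$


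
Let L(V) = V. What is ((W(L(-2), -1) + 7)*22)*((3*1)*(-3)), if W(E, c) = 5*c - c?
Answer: -594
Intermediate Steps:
W(E, c) = 4*c
((W(L(-2), -1) + 7)*22)*((3*1)*(-3)) = ((4*(-1) + 7)*22)*((3*1)*(-3)) = ((-4 + 7)*22)*(3*(-3)) = (3*22)*(-9) = 66*(-9) = -594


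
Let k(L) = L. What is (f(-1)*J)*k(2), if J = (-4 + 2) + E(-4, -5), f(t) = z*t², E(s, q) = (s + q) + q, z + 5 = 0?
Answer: 160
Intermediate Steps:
z = -5 (z = -5 + 0 = -5)
E(s, q) = s + 2*q (E(s, q) = (q + s) + q = s + 2*q)
f(t) = -5*t²
J = -16 (J = (-4 + 2) + (-4 + 2*(-5)) = -2 + (-4 - 10) = -2 - 14 = -16)
(f(-1)*J)*k(2) = (-5*(-1)²*(-16))*2 = (-5*1*(-16))*2 = -5*(-16)*2 = 80*2 = 160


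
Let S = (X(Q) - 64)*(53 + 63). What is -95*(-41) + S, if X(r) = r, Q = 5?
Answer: -2949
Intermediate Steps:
S = -6844 (S = (5 - 64)*(53 + 63) = -59*116 = -6844)
-95*(-41) + S = -95*(-41) - 6844 = 3895 - 6844 = -2949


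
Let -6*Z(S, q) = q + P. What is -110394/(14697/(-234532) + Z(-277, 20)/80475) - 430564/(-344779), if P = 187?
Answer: 3280239568400547124/1874767187389 ≈ 1.7497e+6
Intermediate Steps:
Z(S, q) = -187/6 - q/6 (Z(S, q) = -(q + 187)/6 = -(187 + q)/6 = -187/6 - q/6)
-110394/(14697/(-234532) + Z(-277, 20)/80475) - 430564/(-344779) = -110394/(14697/(-234532) + (-187/6 - ⅙*20)/80475) - 430564/(-344779) = -110394/(14697*(-1/234532) + (-187/6 - 10/3)*(1/80475)) - 430564*(-1/344779) = -110394/(-14697/234532 - 69/2*1/80475) + 430564/344779 = -110394/(-14697/234532 - 23/53650) + 430564/344779 = -110394/(-396944143/6291320900) + 430564/344779 = -110394*(-6291320900/396944143) + 430564/344779 = 694524079434600/396944143 + 430564/344779 = 3280239568400547124/1874767187389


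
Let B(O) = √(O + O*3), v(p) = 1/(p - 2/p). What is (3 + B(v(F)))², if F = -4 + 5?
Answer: 5 + 12*I ≈ 5.0 + 12.0*I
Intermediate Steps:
F = 1
B(O) = 2*√O (B(O) = √(O + 3*O) = √(4*O) = 2*√O)
(3 + B(v(F)))² = (3 + 2*√(1/(-2 + 1²)))² = (3 + 2*√(1/(-2 + 1)))² = (3 + 2*√(1/(-1)))² = (3 + 2*√(1*(-1)))² = (3 + 2*√(-1))² = (3 + 2*I)²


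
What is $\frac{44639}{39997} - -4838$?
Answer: $\frac{193550125}{39997} \approx 4839.1$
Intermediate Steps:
$\frac{44639}{39997} - -4838 = 44639 \cdot \frac{1}{39997} + 4838 = \frac{44639}{39997} + 4838 = \frac{193550125}{39997}$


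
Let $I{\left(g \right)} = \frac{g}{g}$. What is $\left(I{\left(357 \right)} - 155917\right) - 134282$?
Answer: $-290198$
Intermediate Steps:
$I{\left(g \right)} = 1$
$\left(I{\left(357 \right)} - 155917\right) - 134282 = \left(1 - 155917\right) - 134282 = -155916 - 134282 = -290198$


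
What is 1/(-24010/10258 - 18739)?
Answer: -5129/96124336 ≈ -5.3358e-5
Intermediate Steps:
1/(-24010/10258 - 18739) = 1/(-24010*1/10258 - 18739) = 1/(-12005/5129 - 18739) = 1/(-96124336/5129) = -5129/96124336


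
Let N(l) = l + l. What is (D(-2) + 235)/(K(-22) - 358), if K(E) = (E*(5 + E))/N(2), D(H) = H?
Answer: -466/529 ≈ -0.88091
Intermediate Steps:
N(l) = 2*l
K(E) = E*(5 + E)/4 (K(E) = (E*(5 + E))/((2*2)) = (E*(5 + E))/4 = (E*(5 + E))*(1/4) = E*(5 + E)/4)
(D(-2) + 235)/(K(-22) - 358) = (-2 + 235)/((1/4)*(-22)*(5 - 22) - 358) = 233/((1/4)*(-22)*(-17) - 358) = 233/(187/2 - 358) = 233/(-529/2) = 233*(-2/529) = -466/529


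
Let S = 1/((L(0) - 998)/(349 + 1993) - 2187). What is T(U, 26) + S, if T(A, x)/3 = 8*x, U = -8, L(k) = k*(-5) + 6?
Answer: 1598357981/2561473 ≈ 624.00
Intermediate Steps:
L(k) = 6 - 5*k (L(k) = -5*k + 6 = 6 - 5*k)
T(A, x) = 24*x (T(A, x) = 3*(8*x) = 24*x)
S = -1171/2561473 (S = 1/(((6 - 5*0) - 998)/(349 + 1993) - 2187) = 1/(((6 + 0) - 998)/2342 - 2187) = 1/((6 - 998)*(1/2342) - 2187) = 1/(-992*1/2342 - 2187) = 1/(-496/1171 - 2187) = 1/(-2561473/1171) = -1171/2561473 ≈ -0.00045716)
T(U, 26) + S = 24*26 - 1171/2561473 = 624 - 1171/2561473 = 1598357981/2561473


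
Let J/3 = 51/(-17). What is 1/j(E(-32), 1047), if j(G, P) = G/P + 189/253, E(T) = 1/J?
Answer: 2384019/1780694 ≈ 1.3388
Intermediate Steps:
J = -9 (J = 3*(51/(-17)) = 3*(51*(-1/17)) = 3*(-3) = -9)
E(T) = -1/9 (E(T) = 1/(-9) = -1/9)
j(G, P) = 189/253 + G/P (j(G, P) = G/P + 189*(1/253) = G/P + 189/253 = 189/253 + G/P)
1/j(E(-32), 1047) = 1/(189/253 - 1/9/1047) = 1/(189/253 - 1/9*1/1047) = 1/(189/253 - 1/9423) = 1/(1780694/2384019) = 2384019/1780694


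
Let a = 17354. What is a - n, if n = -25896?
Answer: 43250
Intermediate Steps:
a - n = 17354 - 1*(-25896) = 17354 + 25896 = 43250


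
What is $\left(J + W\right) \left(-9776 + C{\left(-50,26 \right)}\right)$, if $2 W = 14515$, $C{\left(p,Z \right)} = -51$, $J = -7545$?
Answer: $\frac{5650525}{2} \approx 2.8253 \cdot 10^{6}$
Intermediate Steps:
$W = \frac{14515}{2}$ ($W = \frac{1}{2} \cdot 14515 = \frac{14515}{2} \approx 7257.5$)
$\left(J + W\right) \left(-9776 + C{\left(-50,26 \right)}\right) = \left(-7545 + \frac{14515}{2}\right) \left(-9776 - 51\right) = \left(- \frac{575}{2}\right) \left(-9827\right) = \frac{5650525}{2}$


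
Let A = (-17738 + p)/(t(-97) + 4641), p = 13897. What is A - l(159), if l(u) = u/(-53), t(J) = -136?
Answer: 9674/4505 ≈ 2.1474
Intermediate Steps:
l(u) = -u/53 (l(u) = u*(-1/53) = -u/53)
A = -3841/4505 (A = (-17738 + 13897)/(-136 + 4641) = -3841/4505 ≈ -0.85261)
A - l(159) = -3841/4505 - (-1)*159/53 = -3841/4505 - 1*(-3) = -3841/4505 + 3 = 9674/4505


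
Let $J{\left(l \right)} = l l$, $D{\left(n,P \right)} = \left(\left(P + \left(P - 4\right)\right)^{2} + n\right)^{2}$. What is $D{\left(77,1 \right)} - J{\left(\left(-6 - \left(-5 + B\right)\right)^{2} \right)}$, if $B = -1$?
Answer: $6561$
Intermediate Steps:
$D{\left(n,P \right)} = \left(n + \left(-4 + 2 P\right)^{2}\right)^{2}$ ($D{\left(n,P \right)} = \left(\left(P + \left(-4 + P\right)\right)^{2} + n\right)^{2} = \left(\left(-4 + 2 P\right)^{2} + n\right)^{2} = \left(n + \left(-4 + 2 P\right)^{2}\right)^{2}$)
$J{\left(l \right)} = l^{2}$
$D{\left(77,1 \right)} - J{\left(\left(-6 - \left(-5 + B\right)\right)^{2} \right)} = \left(77 + 4 \left(-2 + 1\right)^{2}\right)^{2} - \left(\left(-6 + \left(5 - -1\right)\right)^{2}\right)^{2} = \left(77 + 4 \left(-1\right)^{2}\right)^{2} - \left(\left(-6 + \left(5 + 1\right)\right)^{2}\right)^{2} = \left(77 + 4 \cdot 1\right)^{2} - \left(\left(-6 + 6\right)^{2}\right)^{2} = \left(77 + 4\right)^{2} - \left(0^{2}\right)^{2} = 81^{2} - 0^{2} = 6561 - 0 = 6561 + 0 = 6561$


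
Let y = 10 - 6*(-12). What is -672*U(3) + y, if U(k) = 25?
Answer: -16718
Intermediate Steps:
y = 82 (y = 10 + 72 = 82)
-672*U(3) + y = -672*25 + 82 = -16800 + 82 = -16718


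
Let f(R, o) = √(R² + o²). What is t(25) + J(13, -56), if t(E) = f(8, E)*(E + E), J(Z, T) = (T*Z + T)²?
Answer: 614656 + 50*√689 ≈ 6.1597e+5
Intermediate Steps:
J(Z, T) = (T + T*Z)²
t(E) = 2*E*√(64 + E²) (t(E) = √(8² + E²)*(E + E) = √(64 + E²)*(2*E) = 2*E*√(64 + E²))
t(25) + J(13, -56) = 2*25*√(64 + 25²) + (-56)²*(1 + 13)² = 2*25*√(64 + 625) + 3136*14² = 2*25*√689 + 3136*196 = 50*√689 + 614656 = 614656 + 50*√689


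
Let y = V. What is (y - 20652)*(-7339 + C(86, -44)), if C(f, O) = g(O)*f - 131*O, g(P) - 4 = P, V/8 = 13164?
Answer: -424569900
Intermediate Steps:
V = 105312 (V = 8*13164 = 105312)
g(P) = 4 + P
y = 105312
C(f, O) = -131*O + f*(4 + O) (C(f, O) = (4 + O)*f - 131*O = f*(4 + O) - 131*O = -131*O + f*(4 + O))
(y - 20652)*(-7339 + C(86, -44)) = (105312 - 20652)*(-7339 + (-131*(-44) + 86*(4 - 44))) = 84660*(-7339 + (5764 + 86*(-40))) = 84660*(-7339 + (5764 - 3440)) = 84660*(-7339 + 2324) = 84660*(-5015) = -424569900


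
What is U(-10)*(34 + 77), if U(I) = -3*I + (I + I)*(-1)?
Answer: 5550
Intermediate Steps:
U(I) = -5*I (U(I) = -3*I + (2*I)*(-1) = -3*I - 2*I = -5*I)
U(-10)*(34 + 77) = (-5*(-10))*(34 + 77) = 50*111 = 5550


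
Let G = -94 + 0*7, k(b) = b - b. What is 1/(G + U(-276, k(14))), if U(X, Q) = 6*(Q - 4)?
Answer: -1/118 ≈ -0.0084746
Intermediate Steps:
k(b) = 0
U(X, Q) = -24 + 6*Q (U(X, Q) = 6*(-4 + Q) = -24 + 6*Q)
G = -94 (G = -94 + 0 = -94)
1/(G + U(-276, k(14))) = 1/(-94 + (-24 + 6*0)) = 1/(-94 + (-24 + 0)) = 1/(-94 - 24) = 1/(-118) = -1/118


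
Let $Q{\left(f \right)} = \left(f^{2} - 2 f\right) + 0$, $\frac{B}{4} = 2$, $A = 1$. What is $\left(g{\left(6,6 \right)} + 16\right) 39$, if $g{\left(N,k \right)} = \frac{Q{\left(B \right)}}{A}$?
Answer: $2496$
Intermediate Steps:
$B = 8$ ($B = 4 \cdot 2 = 8$)
$Q{\left(f \right)} = f^{2} - 2 f$
$g{\left(N,k \right)} = 48$ ($g{\left(N,k \right)} = \frac{8 \left(-2 + 8\right)}{1} = 8 \cdot 6 \cdot 1 = 48 \cdot 1 = 48$)
$\left(g{\left(6,6 \right)} + 16\right) 39 = \left(48 + 16\right) 39 = 64 \cdot 39 = 2496$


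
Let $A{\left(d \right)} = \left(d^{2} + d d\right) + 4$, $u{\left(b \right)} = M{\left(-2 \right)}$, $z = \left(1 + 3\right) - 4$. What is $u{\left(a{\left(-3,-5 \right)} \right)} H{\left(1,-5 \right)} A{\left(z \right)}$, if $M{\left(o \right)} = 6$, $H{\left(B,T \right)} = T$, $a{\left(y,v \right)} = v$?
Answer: $-120$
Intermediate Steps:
$z = 0$ ($z = 4 - 4 = 0$)
$u{\left(b \right)} = 6$
$A{\left(d \right)} = 4 + 2 d^{2}$ ($A{\left(d \right)} = \left(d^{2} + d^{2}\right) + 4 = 2 d^{2} + 4 = 4 + 2 d^{2}$)
$u{\left(a{\left(-3,-5 \right)} \right)} H{\left(1,-5 \right)} A{\left(z \right)} = 6 \left(-5\right) \left(4 + 2 \cdot 0^{2}\right) = - 30 \left(4 + 2 \cdot 0\right) = - 30 \left(4 + 0\right) = \left(-30\right) 4 = -120$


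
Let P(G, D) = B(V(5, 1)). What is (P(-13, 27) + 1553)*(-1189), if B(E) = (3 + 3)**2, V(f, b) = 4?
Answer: -1889321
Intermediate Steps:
B(E) = 36 (B(E) = 6**2 = 36)
P(G, D) = 36
(P(-13, 27) + 1553)*(-1189) = (36 + 1553)*(-1189) = 1589*(-1189) = -1889321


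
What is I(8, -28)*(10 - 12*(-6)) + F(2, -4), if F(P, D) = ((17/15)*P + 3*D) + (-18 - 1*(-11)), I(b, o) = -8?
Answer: -10091/15 ≈ -672.73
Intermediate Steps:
F(P, D) = -7 + 3*D + 17*P/15 (F(P, D) = ((17*(1/15))*P + 3*D) + (-18 + 11) = (17*P/15 + 3*D) - 7 = (3*D + 17*P/15) - 7 = -7 + 3*D + 17*P/15)
I(8, -28)*(10 - 12*(-6)) + F(2, -4) = -8*(10 - 12*(-6)) + (-7 + 3*(-4) + (17/15)*2) = -8*(10 + 72) + (-7 - 12 + 34/15) = -8*82 - 251/15 = -656 - 251/15 = -10091/15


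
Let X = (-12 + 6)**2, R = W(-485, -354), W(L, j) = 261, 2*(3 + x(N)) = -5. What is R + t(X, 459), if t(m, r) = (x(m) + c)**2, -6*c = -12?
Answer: 1093/4 ≈ 273.25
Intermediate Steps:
c = 2 (c = -1/6*(-12) = 2)
x(N) = -11/2 (x(N) = -3 + (1/2)*(-5) = -3 - 5/2 = -11/2)
R = 261
X = 36 (X = (-6)**2 = 36)
t(m, r) = 49/4 (t(m, r) = (-11/2 + 2)**2 = (-7/2)**2 = 49/4)
R + t(X, 459) = 261 + 49/4 = 1093/4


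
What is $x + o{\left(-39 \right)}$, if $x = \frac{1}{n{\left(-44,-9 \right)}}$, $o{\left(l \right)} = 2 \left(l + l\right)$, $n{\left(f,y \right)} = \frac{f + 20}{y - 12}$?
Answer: $- \frac{1241}{8} \approx -155.13$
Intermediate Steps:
$n{\left(f,y \right)} = \frac{20 + f}{-12 + y}$
$o{\left(l \right)} = 4 l$ ($o{\left(l \right)} = 2 \cdot 2 l = 4 l$)
$x = \frac{7}{8}$ ($x = \frac{1}{\frac{1}{-12 - 9} \left(20 - 44\right)} = \frac{1}{\frac{1}{-21} \left(-24\right)} = \frac{1}{\left(- \frac{1}{21}\right) \left(-24\right)} = \frac{1}{\frac{8}{7}} = \frac{7}{8} \approx 0.875$)
$x + o{\left(-39 \right)} = \frac{7}{8} + 4 \left(-39\right) = \frac{7}{8} - 156 = - \frac{1241}{8}$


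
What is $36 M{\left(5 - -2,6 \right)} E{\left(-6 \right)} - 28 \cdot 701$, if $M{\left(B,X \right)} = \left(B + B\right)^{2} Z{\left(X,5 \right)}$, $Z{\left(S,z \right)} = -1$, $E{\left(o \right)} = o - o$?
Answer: $-19628$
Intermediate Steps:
$E{\left(o \right)} = 0$
$M{\left(B,X \right)} = - 4 B^{2}$ ($M{\left(B,X \right)} = \left(B + B\right)^{2} \left(-1\right) = \left(2 B\right)^{2} \left(-1\right) = 4 B^{2} \left(-1\right) = - 4 B^{2}$)
$36 M{\left(5 - -2,6 \right)} E{\left(-6 \right)} - 28 \cdot 701 = 36 \left(- 4 \left(5 - -2\right)^{2}\right) 0 - 28 \cdot 701 = 36 \left(- 4 \left(5 + 2\right)^{2}\right) 0 - 19628 = 36 \left(- 4 \cdot 7^{2}\right) 0 - 19628 = 36 \left(\left(-4\right) 49\right) 0 - 19628 = 36 \left(-196\right) 0 - 19628 = \left(-7056\right) 0 - 19628 = 0 - 19628 = -19628$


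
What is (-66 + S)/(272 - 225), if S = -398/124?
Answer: -4291/2914 ≈ -1.4725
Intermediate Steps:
S = -199/62 (S = -398*1/124 = -199/62 ≈ -3.2097)
(-66 + S)/(272 - 225) = (-66 - 199/62)/(272 - 225) = -4291/62/47 = -4291/62*1/47 = -4291/2914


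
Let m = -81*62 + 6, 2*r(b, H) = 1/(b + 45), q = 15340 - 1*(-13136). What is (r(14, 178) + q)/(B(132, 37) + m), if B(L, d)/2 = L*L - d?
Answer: 3360169/3511444 ≈ 0.95692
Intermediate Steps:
q = 28476 (q = 15340 + 13136 = 28476)
B(L, d) = -2*d + 2*L**2 (B(L, d) = 2*(L*L - d) = 2*(L**2 - d) = -2*d + 2*L**2)
r(b, H) = 1/(2*(45 + b)) (r(b, H) = 1/(2*(b + 45)) = 1/(2*(45 + b)))
m = -5016 (m = -5022 + 6 = -5016)
(r(14, 178) + q)/(B(132, 37) + m) = (1/(2*(45 + 14)) + 28476)/((-2*37 + 2*132**2) - 5016) = ((1/2)/59 + 28476)/((-74 + 2*17424) - 5016) = ((1/2)*(1/59) + 28476)/((-74 + 34848) - 5016) = (1/118 + 28476)/(34774 - 5016) = (3360169/118)/29758 = (3360169/118)*(1/29758) = 3360169/3511444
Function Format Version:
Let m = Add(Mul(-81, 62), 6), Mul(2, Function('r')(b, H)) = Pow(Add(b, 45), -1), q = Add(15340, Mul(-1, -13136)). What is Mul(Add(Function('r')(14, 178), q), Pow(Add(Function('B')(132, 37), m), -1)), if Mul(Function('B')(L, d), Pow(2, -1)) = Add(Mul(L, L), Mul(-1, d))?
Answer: Rational(3360169, 3511444) ≈ 0.95692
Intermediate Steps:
q = 28476 (q = Add(15340, 13136) = 28476)
Function('B')(L, d) = Add(Mul(-2, d), Mul(2, Pow(L, 2))) (Function('B')(L, d) = Mul(2, Add(Mul(L, L), Mul(-1, d))) = Mul(2, Add(Pow(L, 2), Mul(-1, d))) = Add(Mul(-2, d), Mul(2, Pow(L, 2))))
Function('r')(b, H) = Mul(Rational(1, 2), Pow(Add(45, b), -1)) (Function('r')(b, H) = Mul(Rational(1, 2), Pow(Add(b, 45), -1)) = Mul(Rational(1, 2), Pow(Add(45, b), -1)))
m = -5016 (m = Add(-5022, 6) = -5016)
Mul(Add(Function('r')(14, 178), q), Pow(Add(Function('B')(132, 37), m), -1)) = Mul(Add(Mul(Rational(1, 2), Pow(Add(45, 14), -1)), 28476), Pow(Add(Add(Mul(-2, 37), Mul(2, Pow(132, 2))), -5016), -1)) = Mul(Add(Mul(Rational(1, 2), Pow(59, -1)), 28476), Pow(Add(Add(-74, Mul(2, 17424)), -5016), -1)) = Mul(Add(Mul(Rational(1, 2), Rational(1, 59)), 28476), Pow(Add(Add(-74, 34848), -5016), -1)) = Mul(Add(Rational(1, 118), 28476), Pow(Add(34774, -5016), -1)) = Mul(Rational(3360169, 118), Pow(29758, -1)) = Mul(Rational(3360169, 118), Rational(1, 29758)) = Rational(3360169, 3511444)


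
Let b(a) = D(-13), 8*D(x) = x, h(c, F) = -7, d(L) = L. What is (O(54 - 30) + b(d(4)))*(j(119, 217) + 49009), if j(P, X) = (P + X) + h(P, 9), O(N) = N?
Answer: 4415751/4 ≈ 1.1039e+6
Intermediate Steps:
D(x) = x/8
j(P, X) = -7 + P + X (j(P, X) = (P + X) - 7 = -7 + P + X)
b(a) = -13/8 (b(a) = (⅛)*(-13) = -13/8)
(O(54 - 30) + b(d(4)))*(j(119, 217) + 49009) = ((54 - 30) - 13/8)*((-7 + 119 + 217) + 49009) = (24 - 13/8)*(329 + 49009) = (179/8)*49338 = 4415751/4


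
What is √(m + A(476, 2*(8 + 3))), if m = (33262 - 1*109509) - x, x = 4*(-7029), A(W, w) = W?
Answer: 3*I*√5295 ≈ 218.3*I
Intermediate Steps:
x = -28116
m = -48131 (m = (33262 - 1*109509) - 1*(-28116) = (33262 - 109509) + 28116 = -76247 + 28116 = -48131)
√(m + A(476, 2*(8 + 3))) = √(-48131 + 476) = √(-47655) = 3*I*√5295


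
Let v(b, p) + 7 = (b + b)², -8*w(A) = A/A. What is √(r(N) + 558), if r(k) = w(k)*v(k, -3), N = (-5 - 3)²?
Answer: 19*I*√66/4 ≈ 38.589*I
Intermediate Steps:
w(A) = -⅛ (w(A) = -A/(8*A) = -⅛*1 = -⅛)
N = 64 (N = (-8)² = 64)
v(b, p) = -7 + 4*b² (v(b, p) = -7 + (b + b)² = -7 + (2*b)² = -7 + 4*b²)
r(k) = 7/8 - k²/2 (r(k) = -(-7 + 4*k²)/8 = 7/8 - k²/2)
√(r(N) + 558) = √((7/8 - ½*64²) + 558) = √((7/8 - ½*4096) + 558) = √((7/8 - 2048) + 558) = √(-16377/8 + 558) = √(-11913/8) = 19*I*√66/4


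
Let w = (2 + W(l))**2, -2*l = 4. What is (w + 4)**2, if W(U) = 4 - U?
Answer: 4624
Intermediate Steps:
l = -2 (l = -1/2*4 = -2)
w = 64 (w = (2 + (4 - 1*(-2)))**2 = (2 + (4 + 2))**2 = (2 + 6)**2 = 8**2 = 64)
(w + 4)**2 = (64 + 4)**2 = 68**2 = 4624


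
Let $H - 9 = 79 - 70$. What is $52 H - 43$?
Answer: $893$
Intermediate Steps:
$H = 18$ ($H = 9 + \left(79 - 70\right) = 9 + 9 = 18$)
$52 H - 43 = 52 \cdot 18 - 43 = 936 - 43 = 893$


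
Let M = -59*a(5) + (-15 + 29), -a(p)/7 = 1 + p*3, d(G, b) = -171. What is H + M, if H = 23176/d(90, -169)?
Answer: 1109186/171 ≈ 6486.5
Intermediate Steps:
a(p) = -7 - 21*p (a(p) = -7*(1 + p*3) = -7*(1 + 3*p) = -7 - 21*p)
M = 6622 (M = -59*(-7 - 21*5) + (-15 + 29) = -59*(-7 - 105) + 14 = -59*(-112) + 14 = 6608 + 14 = 6622)
H = -23176/171 (H = 23176/(-171) = 23176*(-1/171) = -23176/171 ≈ -135.53)
H + M = -23176/171 + 6622 = 1109186/171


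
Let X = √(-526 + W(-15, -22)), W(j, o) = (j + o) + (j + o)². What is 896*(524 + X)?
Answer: 469504 + 896*√806 ≈ 4.9494e+5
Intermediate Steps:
W(j, o) = j + o + (j + o)²
X = √806 (X = √(-526 + (-15 - 22 + (-15 - 22)²)) = √(-526 + (-15 - 22 + (-37)²)) = √(-526 + (-15 - 22 + 1369)) = √(-526 + 1332) = √806 ≈ 28.390)
896*(524 + X) = 896*(524 + √806) = 469504 + 896*√806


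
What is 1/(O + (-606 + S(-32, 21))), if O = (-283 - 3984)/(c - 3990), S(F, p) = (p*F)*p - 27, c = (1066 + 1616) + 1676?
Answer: -368/5430427 ≈ -6.7766e-5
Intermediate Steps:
c = 4358 (c = 2682 + 1676 = 4358)
S(F, p) = -27 + F*p² (S(F, p) = (F*p)*p - 27 = F*p² - 27 = -27 + F*p²)
O = -4267/368 (O = (-283 - 3984)/(4358 - 3990) = -4267/368 ≈ -11.595)
1/(O + (-606 + S(-32, 21))) = 1/(-4267/368 + (-606 + (-27 - 32*21²))) = 1/(-4267/368 + (-606 + (-27 - 32*441))) = 1/(-4267/368 + (-606 + (-27 - 14112))) = 1/(-4267/368 + (-606 - 14139)) = 1/(-4267/368 - 14745) = 1/(-5430427/368) = -368/5430427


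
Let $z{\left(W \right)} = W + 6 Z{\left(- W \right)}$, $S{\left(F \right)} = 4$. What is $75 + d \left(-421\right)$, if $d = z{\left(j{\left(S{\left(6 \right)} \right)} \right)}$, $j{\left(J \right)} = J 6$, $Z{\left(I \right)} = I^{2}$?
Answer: $-1465005$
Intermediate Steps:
$j{\left(J \right)} = 6 J$
$z{\left(W \right)} = W + 6 W^{2}$ ($z{\left(W \right)} = W + 6 \left(- W\right)^{2} = W + 6 W^{2}$)
$d = 3480$ ($d = 6 \cdot 4 \left(1 + 6 \cdot 6 \cdot 4\right) = 24 \left(1 + 6 \cdot 24\right) = 24 \left(1 + 144\right) = 24 \cdot 145 = 3480$)
$75 + d \left(-421\right) = 75 + 3480 \left(-421\right) = 75 - 1465080 = -1465005$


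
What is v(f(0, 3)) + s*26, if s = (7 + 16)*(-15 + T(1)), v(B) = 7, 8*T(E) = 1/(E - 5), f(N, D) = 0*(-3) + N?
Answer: -143707/16 ≈ -8981.7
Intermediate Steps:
f(N, D) = N (f(N, D) = 0 + N = N)
T(E) = 1/(8*(-5 + E)) (T(E) = 1/(8*(E - 5)) = 1/(8*(-5 + E)))
s = -11063/32 (s = (7 + 16)*(-15 + 1/(8*(-5 + 1))) = 23*(-15 + (1/8)/(-4)) = 23*(-15 + (1/8)*(-1/4)) = 23*(-15 - 1/32) = 23*(-481/32) = -11063/32 ≈ -345.72)
v(f(0, 3)) + s*26 = 7 - 11063/32*26 = 7 - 143819/16 = -143707/16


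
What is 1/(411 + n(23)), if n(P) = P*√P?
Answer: 411/156754 - 23*√23/156754 ≈ 0.0019183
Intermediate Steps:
n(P) = P^(3/2)
1/(411 + n(23)) = 1/(411 + 23^(3/2)) = 1/(411 + 23*√23)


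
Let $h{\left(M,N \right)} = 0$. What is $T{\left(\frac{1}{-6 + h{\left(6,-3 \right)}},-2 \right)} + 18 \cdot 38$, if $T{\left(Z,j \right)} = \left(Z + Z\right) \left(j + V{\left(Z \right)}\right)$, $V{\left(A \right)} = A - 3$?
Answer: $\frac{12343}{18} \approx 685.72$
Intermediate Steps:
$V{\left(A \right)} = -3 + A$
$T{\left(Z,j \right)} = 2 Z \left(-3 + Z + j\right)$ ($T{\left(Z,j \right)} = \left(Z + Z\right) \left(j + \left(-3 + Z\right)\right) = 2 Z \left(-3 + Z + j\right)$)
$T{\left(\frac{1}{-6 + h{\left(6,-3 \right)}},-2 \right)} + 18 \cdot 38 = \frac{2 \left(-3 + \frac{1}{-6 + 0} - 2\right)}{-6 + 0} + 18 \cdot 38 = \frac{2 \left(-3 + \frac{1}{-6} - 2\right)}{-6} + 684 = 2 \left(- \frac{1}{6}\right) \left(-3 - \frac{1}{6} - 2\right) + 684 = 2 \left(- \frac{1}{6}\right) \left(- \frac{31}{6}\right) + 684 = \frac{31}{18} + 684 = \frac{12343}{18}$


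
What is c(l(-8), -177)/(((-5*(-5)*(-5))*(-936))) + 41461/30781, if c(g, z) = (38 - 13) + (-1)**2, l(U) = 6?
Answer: 186605281/138514500 ≈ 1.3472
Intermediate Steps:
c(g, z) = 26 (c(g, z) = 25 + 1 = 26)
c(l(-8), -177)/(((-5*(-5)*(-5))*(-936))) + 41461/30781 = 26/(((-5*(-5)*(-5))*(-936))) + 41461/30781 = 26/(((25*(-5))*(-936))) + 41461*(1/30781) = 26/((-125*(-936))) + 41461/30781 = 26/117000 + 41461/30781 = 26*(1/117000) + 41461/30781 = 1/4500 + 41461/30781 = 186605281/138514500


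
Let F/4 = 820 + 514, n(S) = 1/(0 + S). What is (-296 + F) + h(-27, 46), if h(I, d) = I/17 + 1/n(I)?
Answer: 85194/17 ≈ 5011.4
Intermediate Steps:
n(S) = 1/S
h(I, d) = 18*I/17 (h(I, d) = I/17 + 1/1/I = I*(1/17) + 1*I = I/17 + I = 18*I/17)
F = 5336 (F = 4*(820 + 514) = 4*1334 = 5336)
(-296 + F) + h(-27, 46) = (-296 + 5336) + (18/17)*(-27) = 5040 - 486/17 = 85194/17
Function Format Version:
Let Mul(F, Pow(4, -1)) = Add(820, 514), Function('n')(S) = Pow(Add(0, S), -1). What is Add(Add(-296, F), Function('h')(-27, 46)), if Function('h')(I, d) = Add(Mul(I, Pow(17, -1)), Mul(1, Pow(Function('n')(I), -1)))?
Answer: Rational(85194, 17) ≈ 5011.4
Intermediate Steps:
Function('n')(S) = Pow(S, -1)
Function('h')(I, d) = Mul(Rational(18, 17), I) (Function('h')(I, d) = Add(Mul(I, Pow(17, -1)), Mul(1, Pow(Pow(I, -1), -1))) = Add(Mul(I, Rational(1, 17)), Mul(1, I)) = Add(Mul(Rational(1, 17), I), I) = Mul(Rational(18, 17), I))
F = 5336 (F = Mul(4, Add(820, 514)) = Mul(4, 1334) = 5336)
Add(Add(-296, F), Function('h')(-27, 46)) = Add(Add(-296, 5336), Mul(Rational(18, 17), -27)) = Add(5040, Rational(-486, 17)) = Rational(85194, 17)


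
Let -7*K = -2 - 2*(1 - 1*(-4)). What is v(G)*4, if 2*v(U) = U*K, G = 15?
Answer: 360/7 ≈ 51.429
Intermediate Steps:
K = 12/7 (K = -(-2 - 2*(1 - 1*(-4)))/7 = -(-2 - 2*(1 + 4))/7 = -(-2 - 2*5)/7 = -(-2 - 10)/7 = -1/7*(-12) = 12/7 ≈ 1.7143)
v(U) = 6*U/7 (v(U) = (U*(12/7))/2 = (12*U/7)/2 = 6*U/7)
v(G)*4 = ((6/7)*15)*4 = (90/7)*4 = 360/7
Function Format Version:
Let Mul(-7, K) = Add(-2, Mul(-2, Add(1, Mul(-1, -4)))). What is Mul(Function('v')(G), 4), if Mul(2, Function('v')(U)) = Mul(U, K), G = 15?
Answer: Rational(360, 7) ≈ 51.429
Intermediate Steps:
K = Rational(12, 7) (K = Mul(Rational(-1, 7), Add(-2, Mul(-2, Add(1, Mul(-1, -4))))) = Mul(Rational(-1, 7), Add(-2, Mul(-2, Add(1, 4)))) = Mul(Rational(-1, 7), Add(-2, Mul(-2, 5))) = Mul(Rational(-1, 7), Add(-2, -10)) = Mul(Rational(-1, 7), -12) = Rational(12, 7) ≈ 1.7143)
Function('v')(U) = Mul(Rational(6, 7), U) (Function('v')(U) = Mul(Rational(1, 2), Mul(U, Rational(12, 7))) = Mul(Rational(1, 2), Mul(Rational(12, 7), U)) = Mul(Rational(6, 7), U))
Mul(Function('v')(G), 4) = Mul(Mul(Rational(6, 7), 15), 4) = Mul(Rational(90, 7), 4) = Rational(360, 7)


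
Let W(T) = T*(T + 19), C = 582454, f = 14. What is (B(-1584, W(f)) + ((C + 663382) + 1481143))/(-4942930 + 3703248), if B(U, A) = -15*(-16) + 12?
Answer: -2727231/1239682 ≈ -2.1999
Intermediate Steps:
W(T) = T*(19 + T)
B(U, A) = 252 (B(U, A) = 240 + 12 = 252)
(B(-1584, W(f)) + ((C + 663382) + 1481143))/(-4942930 + 3703248) = (252 + ((582454 + 663382) + 1481143))/(-4942930 + 3703248) = (252 + (1245836 + 1481143))/(-1239682) = (252 + 2726979)*(-1/1239682) = 2727231*(-1/1239682) = -2727231/1239682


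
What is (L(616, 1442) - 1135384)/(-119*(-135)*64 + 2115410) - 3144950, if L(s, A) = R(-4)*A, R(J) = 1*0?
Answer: -4943185803442/1571785 ≈ -3.1450e+6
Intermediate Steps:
R(J) = 0
L(s, A) = 0 (L(s, A) = 0*A = 0)
(L(616, 1442) - 1135384)/(-119*(-135)*64 + 2115410) - 3144950 = (0 - 1135384)/(-119*(-135)*64 + 2115410) - 3144950 = -1135384/(16065*64 + 2115410) - 3144950 = -1135384/(1028160 + 2115410) - 3144950 = -1135384/3143570 - 3144950 = -1135384*1/3143570 - 3144950 = -567692/1571785 - 3144950 = -4943185803442/1571785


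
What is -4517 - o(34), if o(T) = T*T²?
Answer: -43821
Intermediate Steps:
o(T) = T³
-4517 - o(34) = -4517 - 1*34³ = -4517 - 1*39304 = -4517 - 39304 = -43821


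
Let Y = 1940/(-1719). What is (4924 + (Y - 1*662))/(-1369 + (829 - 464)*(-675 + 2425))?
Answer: 7324438/1095657939 ≈ 0.0066850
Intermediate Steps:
Y = -1940/1719 (Y = 1940*(-1/1719) = -1940/1719 ≈ -1.1286)
(4924 + (Y - 1*662))/(-1369 + (829 - 464)*(-675 + 2425)) = (4924 + (-1940/1719 - 1*662))/(-1369 + (829 - 464)*(-675 + 2425)) = (4924 + (-1940/1719 - 662))/(-1369 + 365*1750) = (4924 - 1139918/1719)/(-1369 + 638750) = (7324438/1719)/637381 = (7324438/1719)*(1/637381) = 7324438/1095657939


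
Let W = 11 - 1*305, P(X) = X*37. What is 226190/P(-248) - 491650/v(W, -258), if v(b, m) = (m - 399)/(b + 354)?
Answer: 45089036195/1004772 ≈ 44875.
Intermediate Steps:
P(X) = 37*X
W = -294 (W = 11 - 305 = -294)
v(b, m) = (-399 + m)/(354 + b)
226190/P(-248) - 491650/v(W, -258) = 226190/((37*(-248))) - 491650*(354 - 294)/(-399 - 258) = 226190/(-9176) - 491650/(-657/60) = 226190*(-1/9176) - 491650/((1/60)*(-657)) = -113095/4588 - 491650/(-219/20) = -113095/4588 - 491650*(-20/219) = -113095/4588 + 9833000/219 = 45089036195/1004772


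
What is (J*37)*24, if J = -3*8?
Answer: -21312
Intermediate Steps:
J = -24
(J*37)*24 = -24*37*24 = -888*24 = -21312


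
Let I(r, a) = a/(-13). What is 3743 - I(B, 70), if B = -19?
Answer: 48729/13 ≈ 3748.4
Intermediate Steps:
I(r, a) = -a/13 (I(r, a) = a*(-1/13) = -a/13)
3743 - I(B, 70) = 3743 - (-1)*70/13 = 3743 - 1*(-70/13) = 3743 + 70/13 = 48729/13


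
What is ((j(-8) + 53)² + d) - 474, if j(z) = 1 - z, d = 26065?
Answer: 29435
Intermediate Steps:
((j(-8) + 53)² + d) - 474 = (((1 - 1*(-8)) + 53)² + 26065) - 474 = (((1 + 8) + 53)² + 26065) - 474 = ((9 + 53)² + 26065) - 474 = (62² + 26065) - 474 = (3844 + 26065) - 474 = 29909 - 474 = 29435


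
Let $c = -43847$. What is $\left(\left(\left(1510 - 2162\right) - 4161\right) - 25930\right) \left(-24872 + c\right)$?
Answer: $2112628217$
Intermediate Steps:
$\left(\left(\left(1510 - 2162\right) - 4161\right) - 25930\right) \left(-24872 + c\right) = \left(\left(\left(1510 - 2162\right) - 4161\right) - 25930\right) \left(-24872 - 43847\right) = \left(\left(\left(1510 - 2162\right) - 4161\right) - 25930\right) \left(-68719\right) = \left(\left(-652 - 4161\right) - 25930\right) \left(-68719\right) = \left(-4813 - 25930\right) \left(-68719\right) = \left(-30743\right) \left(-68719\right) = 2112628217$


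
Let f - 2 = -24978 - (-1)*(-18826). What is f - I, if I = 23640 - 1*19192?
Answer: -48250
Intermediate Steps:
I = 4448 (I = 23640 - 19192 = 4448)
f = -43802 (f = 2 + (-24978 - (-1)*(-18826)) = 2 + (-24978 - 1*18826) = 2 + (-24978 - 18826) = 2 - 43804 = -43802)
f - I = -43802 - 1*4448 = -43802 - 4448 = -48250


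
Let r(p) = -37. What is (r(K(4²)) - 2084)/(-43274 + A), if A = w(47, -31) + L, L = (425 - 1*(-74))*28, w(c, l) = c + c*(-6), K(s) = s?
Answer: 2121/29537 ≈ 0.071808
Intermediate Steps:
w(c, l) = -5*c (w(c, l) = c - 6*c = -5*c)
L = 13972 (L = (425 + 74)*28 = 499*28 = 13972)
A = 13737 (A = -5*47 + 13972 = -235 + 13972 = 13737)
(r(K(4²)) - 2084)/(-43274 + A) = (-37 - 2084)/(-43274 + 13737) = -2121/(-29537) = -2121*(-1/29537) = 2121/29537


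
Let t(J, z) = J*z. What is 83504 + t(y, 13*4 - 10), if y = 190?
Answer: 91484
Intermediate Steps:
83504 + t(y, 13*4 - 10) = 83504 + 190*(13*4 - 10) = 83504 + 190*(52 - 10) = 83504 + 190*42 = 83504 + 7980 = 91484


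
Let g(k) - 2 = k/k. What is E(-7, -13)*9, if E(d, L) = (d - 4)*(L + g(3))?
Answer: 990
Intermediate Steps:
g(k) = 3 (g(k) = 2 + k/k = 2 + 1 = 3)
E(d, L) = (-4 + d)*(3 + L) (E(d, L) = (d - 4)*(L + 3) = (-4 + d)*(3 + L))
E(-7, -13)*9 = (-12 - 4*(-13) + 3*(-7) - 13*(-7))*9 = (-12 + 52 - 21 + 91)*9 = 110*9 = 990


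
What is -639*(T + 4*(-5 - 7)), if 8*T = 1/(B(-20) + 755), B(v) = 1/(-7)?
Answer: 1296562311/42272 ≈ 30672.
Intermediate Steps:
B(v) = -⅐
T = 7/42272 (T = 1/(8*(-⅐ + 755)) = 1/(8*(5284/7)) = (⅛)*(7/5284) = 7/42272 ≈ 0.00016559)
-639*(T + 4*(-5 - 7)) = -639*(7/42272 + 4*(-5 - 7)) = -639*(7/42272 + 4*(-12)) = -639*(7/42272 - 48) = -639*(-2029049/42272) = 1296562311/42272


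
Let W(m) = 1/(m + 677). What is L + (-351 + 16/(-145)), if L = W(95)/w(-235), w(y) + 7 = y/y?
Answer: -235819897/671640 ≈ -351.11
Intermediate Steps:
W(m) = 1/(677 + m)
w(y) = -6 (w(y) = -7 + y/y = -7 + 1 = -6)
L = -1/4632 (L = 1/((677 + 95)*(-6)) = -⅙/772 = (1/772)*(-⅙) = -1/4632 ≈ -0.00021589)
L + (-351 + 16/(-145)) = -1/4632 + (-351 + 16/(-145)) = -1/4632 + (-351 - 1/145*16) = -1/4632 + (-351 - 16/145) = -1/4632 - 50911/145 = -235819897/671640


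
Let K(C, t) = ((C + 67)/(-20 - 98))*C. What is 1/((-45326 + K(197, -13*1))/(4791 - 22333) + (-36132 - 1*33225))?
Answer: -517489/35890134454 ≈ -1.4419e-5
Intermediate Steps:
K(C, t) = C*(-67/118 - C/118) (K(C, t) = ((67 + C)/(-118))*C = ((67 + C)*(-1/118))*C = (-67/118 - C/118)*C = C*(-67/118 - C/118))
1/((-45326 + K(197, -13*1))/(4791 - 22333) + (-36132 - 1*33225)) = 1/((-45326 - 1/118*197*(67 + 197))/(4791 - 22333) + (-36132 - 1*33225)) = 1/((-45326 - 1/118*197*264)/(-17542) + (-36132 - 33225)) = 1/((-45326 - 26004/59)*(-1/17542) - 69357) = 1/(-2700238/59*(-1/17542) - 69357) = 1/(1350119/517489 - 69357) = 1/(-35890134454/517489) = -517489/35890134454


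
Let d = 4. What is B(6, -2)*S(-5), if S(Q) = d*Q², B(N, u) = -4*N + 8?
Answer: -1600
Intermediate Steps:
B(N, u) = 8 - 4*N
S(Q) = 4*Q²
B(6, -2)*S(-5) = (8 - 4*6)*(4*(-5)²) = (8 - 24)*(4*25) = -16*100 = -1600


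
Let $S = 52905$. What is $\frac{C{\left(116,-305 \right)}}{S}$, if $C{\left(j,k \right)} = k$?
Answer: $- \frac{61}{10581} \approx -0.0057651$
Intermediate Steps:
$\frac{C{\left(116,-305 \right)}}{S} = - \frac{305}{52905} = \left(-305\right) \frac{1}{52905} = - \frac{61}{10581}$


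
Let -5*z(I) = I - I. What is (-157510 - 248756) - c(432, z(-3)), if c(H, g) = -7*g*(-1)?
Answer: -406266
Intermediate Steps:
z(I) = 0 (z(I) = -(I - I)/5 = -1/5*0 = 0)
c(H, g) = 7*g
(-157510 - 248756) - c(432, z(-3)) = (-157510 - 248756) - 7*0 = -406266 - 1*0 = -406266 + 0 = -406266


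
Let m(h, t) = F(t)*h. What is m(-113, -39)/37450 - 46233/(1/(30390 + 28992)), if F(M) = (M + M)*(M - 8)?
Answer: -51407765119479/18725 ≈ -2.7454e+9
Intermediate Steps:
F(M) = 2*M*(-8 + M) (F(M) = (2*M)*(-8 + M) = 2*M*(-8 + M))
m(h, t) = 2*h*t*(-8 + t) (m(h, t) = (2*t*(-8 + t))*h = 2*h*t*(-8 + t))
m(-113, -39)/37450 - 46233/(1/(30390 + 28992)) = (2*(-113)*(-39)*(-8 - 39))/37450 - 46233/(1/(30390 + 28992)) = (2*(-113)*(-39)*(-47))*(1/37450) - 46233/(1/59382) = -414258*1/37450 - 46233/1/59382 = -207129/18725 - 46233*59382 = -207129/18725 - 2745408006 = -51407765119479/18725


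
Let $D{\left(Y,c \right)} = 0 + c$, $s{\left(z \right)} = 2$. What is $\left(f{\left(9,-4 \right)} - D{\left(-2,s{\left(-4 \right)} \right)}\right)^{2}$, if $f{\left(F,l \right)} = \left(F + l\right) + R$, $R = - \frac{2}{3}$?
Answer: $\frac{49}{9} \approx 5.4444$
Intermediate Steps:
$R = - \frac{2}{3}$ ($R = \left(-2\right) \frac{1}{3} = - \frac{2}{3} \approx -0.66667$)
$D{\left(Y,c \right)} = c$
$f{\left(F,l \right)} = - \frac{2}{3} + F + l$ ($f{\left(F,l \right)} = \left(F + l\right) - \frac{2}{3} = - \frac{2}{3} + F + l$)
$\left(f{\left(9,-4 \right)} - D{\left(-2,s{\left(-4 \right)} \right)}\right)^{2} = \left(\left(- \frac{2}{3} + 9 - 4\right) - 2\right)^{2} = \left(\frac{13}{3} - 2\right)^{2} = \left(\frac{7}{3}\right)^{2} = \frac{49}{9}$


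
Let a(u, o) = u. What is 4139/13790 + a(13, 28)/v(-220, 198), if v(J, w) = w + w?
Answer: 909157/2730420 ≈ 0.33297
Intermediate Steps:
v(J, w) = 2*w
4139/13790 + a(13, 28)/v(-220, 198) = 4139/13790 + 13/((2*198)) = 4139*(1/13790) + 13/396 = 4139/13790 + 13*(1/396) = 4139/13790 + 13/396 = 909157/2730420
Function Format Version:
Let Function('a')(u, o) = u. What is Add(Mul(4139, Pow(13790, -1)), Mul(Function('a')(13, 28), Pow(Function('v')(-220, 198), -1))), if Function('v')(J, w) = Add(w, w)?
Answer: Rational(909157, 2730420) ≈ 0.33297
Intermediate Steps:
Function('v')(J, w) = Mul(2, w)
Add(Mul(4139, Pow(13790, -1)), Mul(Function('a')(13, 28), Pow(Function('v')(-220, 198), -1))) = Add(Mul(4139, Pow(13790, -1)), Mul(13, Pow(Mul(2, 198), -1))) = Add(Mul(4139, Rational(1, 13790)), Mul(13, Pow(396, -1))) = Add(Rational(4139, 13790), Mul(13, Rational(1, 396))) = Add(Rational(4139, 13790), Rational(13, 396)) = Rational(909157, 2730420)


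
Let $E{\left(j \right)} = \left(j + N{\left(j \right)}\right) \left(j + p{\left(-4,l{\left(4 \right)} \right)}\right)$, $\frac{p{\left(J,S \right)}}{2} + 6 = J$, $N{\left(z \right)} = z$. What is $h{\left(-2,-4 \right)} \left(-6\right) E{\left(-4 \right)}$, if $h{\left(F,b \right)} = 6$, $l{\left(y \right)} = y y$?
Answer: $-6912$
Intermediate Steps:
$l{\left(y \right)} = y^{2}$
$p{\left(J,S \right)} = -12 + 2 J$
$E{\left(j \right)} = 2 j \left(-20 + j\right)$ ($E{\left(j \right)} = \left(j + j\right) \left(j + \left(-12 + 2 \left(-4\right)\right)\right) = 2 j \left(j - 20\right) = 2 j \left(-20 + j\right)$)
$h{\left(-2,-4 \right)} \left(-6\right) E{\left(-4 \right)} = 6 \left(-6\right) 2 \left(-4\right) \left(-20 - 4\right) = - 36 \cdot 2 \left(-4\right) \left(-24\right) = \left(-36\right) 192 = -6912$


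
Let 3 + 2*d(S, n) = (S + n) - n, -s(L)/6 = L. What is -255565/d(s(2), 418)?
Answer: 102226/3 ≈ 34075.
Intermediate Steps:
s(L) = -6*L
d(S, n) = -3/2 + S/2 (d(S, n) = -3/2 + ((S + n) - n)/2 = -3/2 + S/2)
-255565/d(s(2), 418) = -255565/(-3/2 + (-6*2)/2) = -255565/(-3/2 + (½)*(-12)) = -255565/(-3/2 - 6) = -255565/(-15/2) = -255565*(-2/15) = 102226/3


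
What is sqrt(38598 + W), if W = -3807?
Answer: sqrt(34791) ≈ 186.52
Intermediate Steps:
sqrt(38598 + W) = sqrt(38598 - 3807) = sqrt(34791)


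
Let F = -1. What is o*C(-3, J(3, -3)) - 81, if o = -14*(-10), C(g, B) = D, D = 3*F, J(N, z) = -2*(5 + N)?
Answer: -501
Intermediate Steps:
J(N, z) = -10 - 2*N
D = -3 (D = 3*(-1) = -3)
C(g, B) = -3
o = 140
o*C(-3, J(3, -3)) - 81 = 140*(-3) - 81 = -420 - 81 = -501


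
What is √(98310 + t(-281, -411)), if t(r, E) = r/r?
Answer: √98311 ≈ 313.55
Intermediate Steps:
t(r, E) = 1
√(98310 + t(-281, -411)) = √(98310 + 1) = √98311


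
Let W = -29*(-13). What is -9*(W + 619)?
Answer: -8964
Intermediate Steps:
W = 377
-9*(W + 619) = -9*(377 + 619) = -9*996 = -8964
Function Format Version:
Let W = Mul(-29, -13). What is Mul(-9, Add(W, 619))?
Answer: -8964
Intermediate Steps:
W = 377
Mul(-9, Add(W, 619)) = Mul(-9, Add(377, 619)) = Mul(-9, 996) = -8964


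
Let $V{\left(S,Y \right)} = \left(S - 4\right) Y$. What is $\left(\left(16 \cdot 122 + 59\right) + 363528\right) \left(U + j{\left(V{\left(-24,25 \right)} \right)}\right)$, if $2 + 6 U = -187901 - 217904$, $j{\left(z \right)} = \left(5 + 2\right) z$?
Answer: $- \frac{53028377191}{2} \approx -2.6514 \cdot 10^{10}$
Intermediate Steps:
$V{\left(S,Y \right)} = Y \left(-4 + S\right)$ ($V{\left(S,Y \right)} = \left(-4 + S\right) Y = Y \left(-4 + S\right)$)
$j{\left(z \right)} = 7 z$
$U = - \frac{135269}{2}$ ($U = - \frac{1}{3} + \frac{-187901 - 217904}{6} = - \frac{1}{3} + \frac{1}{6} \left(-405805\right) = - \frac{1}{3} - \frac{405805}{6} = - \frac{135269}{2} \approx -67635.0$)
$\left(\left(16 \cdot 122 + 59\right) + 363528\right) \left(U + j{\left(V{\left(-24,25 \right)} \right)}\right) = \left(\left(16 \cdot 122 + 59\right) + 363528\right) \left(- \frac{135269}{2} + 7 \cdot 25 \left(-4 - 24\right)\right) = \left(\left(1952 + 59\right) + 363528\right) \left(- \frac{135269}{2} + 7 \cdot 25 \left(-28\right)\right) = \left(2011 + 363528\right) \left(- \frac{135269}{2} + 7 \left(-700\right)\right) = 365539 \left(- \frac{135269}{2} - 4900\right) = 365539 \left(- \frac{145069}{2}\right) = - \frac{53028377191}{2}$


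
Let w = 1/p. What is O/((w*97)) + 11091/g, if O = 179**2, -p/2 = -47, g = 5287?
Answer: 15924747925/512839 ≈ 31052.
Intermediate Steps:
p = 94 (p = -2*(-47) = 94)
w = 1/94 ≈ 0.010638
O = 32041
O/((w*97)) + 11091/g = 32041/(((1/94)*97)) + 11091/5287 = 32041/(97/94) + 11091*(1/5287) = 32041*(94/97) + 11091/5287 = 3011854/97 + 11091/5287 = 15924747925/512839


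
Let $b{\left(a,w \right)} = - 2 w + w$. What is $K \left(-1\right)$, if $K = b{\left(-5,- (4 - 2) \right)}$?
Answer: $-2$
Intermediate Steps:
$b{\left(a,w \right)} = - w$
$K = 2$ ($K = - \left(-1\right) \left(4 - 2\right) = - \left(-1\right) 2 = \left(-1\right) \left(-2\right) = 2$)
$K \left(-1\right) = 2 \left(-1\right) = -2$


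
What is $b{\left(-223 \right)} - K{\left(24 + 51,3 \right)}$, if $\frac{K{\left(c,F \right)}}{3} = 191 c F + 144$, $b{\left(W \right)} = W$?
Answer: $-129580$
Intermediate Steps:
$K{\left(c,F \right)} = 432 + 573 F c$ ($K{\left(c,F \right)} = 3 \left(191 c F + 144\right) = 3 \left(191 F c + 144\right) = 3 \left(144 + 191 F c\right) = 432 + 573 F c$)
$b{\left(-223 \right)} - K{\left(24 + 51,3 \right)} = -223 - \left(432 + 573 \cdot 3 \left(24 + 51\right)\right) = -223 - \left(432 + 573 \cdot 3 \cdot 75\right) = -223 - \left(432 + 128925\right) = -223 - 129357 = -129580$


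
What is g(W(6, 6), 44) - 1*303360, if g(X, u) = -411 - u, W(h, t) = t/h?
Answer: -303815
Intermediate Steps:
g(W(6, 6), 44) - 1*303360 = (-411 - 1*44) - 1*303360 = (-411 - 44) - 303360 = -455 - 303360 = -303815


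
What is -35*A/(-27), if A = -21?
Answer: -245/9 ≈ -27.222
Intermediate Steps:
-35*A/(-27) = -35*(-21)/(-27) = 735*(-1/27) = -245/9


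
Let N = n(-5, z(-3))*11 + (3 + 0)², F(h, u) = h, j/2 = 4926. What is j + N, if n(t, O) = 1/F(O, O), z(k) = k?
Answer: 29572/3 ≈ 9857.3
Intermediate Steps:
j = 9852 (j = 2*4926 = 9852)
n(t, O) = 1/O
N = 16/3 (N = 11/(-3) + (3 + 0)² = -⅓*11 + 3² = -11/3 + 9 = 16/3 ≈ 5.3333)
j + N = 9852 + 16/3 = 29572/3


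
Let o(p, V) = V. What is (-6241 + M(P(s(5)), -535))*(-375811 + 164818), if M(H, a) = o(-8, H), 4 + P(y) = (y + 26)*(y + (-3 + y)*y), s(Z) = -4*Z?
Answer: 760629765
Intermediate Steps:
P(y) = -4 + (26 + y)*(y + y*(-3 + y)) (P(y) = -4 + (y + 26)*(y + (-3 + y)*y) = -4 + (26 + y)*(y + y*(-3 + y)))
M(H, a) = H
(-6241 + M(P(s(5)), -535))*(-375811 + 164818) = (-6241 + (-4 + (-4*5)³ - (-208)*5 + 24*(-4*5)²))*(-375811 + 164818) = (-6241 + (-4 + (-20)³ - 52*(-20) + 24*(-20)²))*(-210993) = (-6241 + (-4 - 8000 + 1040 + 24*400))*(-210993) = (-6241 + (-4 - 8000 + 1040 + 9600))*(-210993) = (-6241 + 2636)*(-210993) = -3605*(-210993) = 760629765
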